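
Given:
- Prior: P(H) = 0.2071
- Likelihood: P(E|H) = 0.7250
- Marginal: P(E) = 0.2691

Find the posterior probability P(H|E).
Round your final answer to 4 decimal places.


Using Bayes' theorem:

P(H|E) = P(E|H) × P(H) / P(E)
       = 0.7250 × 0.2071 / 0.2691
       = 0.15014750 / 0.2691
       = 0.5580

The evidence strengthens our belief in H.
Prior: 0.2071 → Posterior: 0.5580


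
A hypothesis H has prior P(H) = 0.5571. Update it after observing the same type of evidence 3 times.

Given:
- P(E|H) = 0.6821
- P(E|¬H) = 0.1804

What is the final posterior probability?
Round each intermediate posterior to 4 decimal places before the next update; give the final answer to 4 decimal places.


Sequential Bayesian updating:

Initial prior: P(H) = 0.5571

Update 1:
  P(E) = 0.6821 × 0.5571 + 0.1804 × 0.4429 = 0.37999791 + 0.07989916 = 0.45989707
  P(H|E) = 0.37999791 / 0.45989707 = 0.8263

Update 2:
  P(E) = 0.6821 × 0.8263 + 0.1804 × 0.1737 = 0.56361923 + 0.03133548 = 0.59495471
  P(H|E) = 0.56361923 / 0.59495471 = 0.9473

Update 3:
  P(E) = 0.6821 × 0.9473 + 0.1804 × 0.0527 = 0.64615333 + 0.00950708 = 0.65566041
  P(H|E) = 0.64615333 / 0.65566041 = 0.9855

Final posterior: 0.9855


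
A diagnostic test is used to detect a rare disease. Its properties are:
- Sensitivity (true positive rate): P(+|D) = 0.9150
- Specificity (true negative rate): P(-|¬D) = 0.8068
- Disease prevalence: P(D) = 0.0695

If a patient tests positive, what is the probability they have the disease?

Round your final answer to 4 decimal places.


Let D = has disease, + = positive test

Given:
- P(D) = 0.0695 (prevalence)
- P(+|D) = 0.9150 (sensitivity)
- P(-|¬D) = 0.8068 (specificity)
- P(+|¬D) = 0.1932 (false positive rate = 1 - specificity)

Step 1: Find P(+)
P(+) = P(+|D)P(D) + P(+|¬D)P(¬D)
     = 0.9150 × 0.0695 + 0.1932 × 0.9305
     = 0.06359250 + 0.17977260
     = 0.24336510

Step 2: Apply Bayes' theorem for P(D|+)
P(D|+) = P(+|D)P(D) / P(+)
       = 0.06359250 / 0.24336510
       = 0.2613


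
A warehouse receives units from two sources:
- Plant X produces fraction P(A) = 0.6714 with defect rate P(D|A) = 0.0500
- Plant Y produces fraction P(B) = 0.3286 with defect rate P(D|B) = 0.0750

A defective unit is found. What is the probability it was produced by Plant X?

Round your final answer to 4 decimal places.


Let A = from Plant X, D = defective

Given:
- P(A) = 0.6714, P(B) = 0.3286
- P(D|A) = 0.0500, P(D|B) = 0.0750

Step 1: Find P(D)
P(D) = P(D|A)P(A) + P(D|B)P(B)
     = 0.0500 × 0.6714 + 0.0750 × 0.3286
     = 0.03357000 + 0.02464500
     = 0.05821500

Step 2: Apply Bayes' theorem
P(A|D) = P(D|A)P(A) / P(D)
       = 0.03357000 / 0.05821500
       = 0.5767


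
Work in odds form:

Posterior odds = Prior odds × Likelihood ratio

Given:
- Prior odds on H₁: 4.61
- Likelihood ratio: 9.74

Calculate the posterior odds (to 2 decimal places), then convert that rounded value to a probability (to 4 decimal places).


Step 1: Calculate posterior odds
Posterior odds = Prior odds × LR
               = 4.61 × 9.74
               = 44.90

Step 2: Convert to probability
P(H₁|E) = Posterior odds / (1 + Posterior odds)
       = 44.90 / (1 + 44.90)
       = 44.90 / 45.90
       = 0.9782

The evidence increased P(H₁) from 0.8217 to 0.9782.


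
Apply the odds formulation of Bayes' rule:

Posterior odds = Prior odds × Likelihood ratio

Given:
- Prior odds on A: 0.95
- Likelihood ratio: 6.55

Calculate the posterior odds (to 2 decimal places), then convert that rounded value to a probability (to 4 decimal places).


Step 1: Calculate posterior odds
Posterior odds = Prior odds × LR
               = 0.95 × 6.55
               = 6.22

Step 2: Convert to probability
P(A|E) = Posterior odds / (1 + Posterior odds)
       = 6.22 / (1 + 6.22)
       = 6.22 / 7.22
       = 0.8615

The evidence increased P(A) from 0.4872 to 0.8615.


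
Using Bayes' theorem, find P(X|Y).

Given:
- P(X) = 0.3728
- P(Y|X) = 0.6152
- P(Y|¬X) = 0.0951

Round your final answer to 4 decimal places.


Bayes' theorem: P(X|Y) = P(Y|X) × P(X) / P(Y)

Step 1: Calculate P(Y) using law of total probability
P(Y) = P(Y|X)P(X) + P(Y|¬X)P(¬X)
     = 0.6152 × 0.3728 + 0.0951 × 0.6272
     = 0.22934656 + 0.05964672
     = 0.28899328

Step 2: Apply Bayes' theorem
P(X|Y) = P(Y|X) × P(X) / P(Y)
       = 0.22934656 / 0.28899328
       = 0.7936


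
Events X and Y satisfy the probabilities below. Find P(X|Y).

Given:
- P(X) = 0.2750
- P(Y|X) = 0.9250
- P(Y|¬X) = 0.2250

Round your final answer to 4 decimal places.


Bayes' theorem: P(X|Y) = P(Y|X) × P(X) / P(Y)

Step 1: Calculate P(Y) using law of total probability
P(Y) = P(Y|X)P(X) + P(Y|¬X)P(¬X)
     = 0.9250 × 0.2750 + 0.2250 × 0.7250
     = 0.25437500 + 0.16312500
     = 0.41750000

Step 2: Apply Bayes' theorem
P(X|Y) = P(Y|X) × P(X) / P(Y)
       = 0.25437500 / 0.41750000
       = 0.6093


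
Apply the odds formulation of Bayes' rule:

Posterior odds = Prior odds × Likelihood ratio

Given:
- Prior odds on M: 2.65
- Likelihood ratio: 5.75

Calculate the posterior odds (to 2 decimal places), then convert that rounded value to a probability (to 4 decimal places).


Step 1: Calculate posterior odds
Posterior odds = Prior odds × LR
               = 2.65 × 5.75
               = 15.24

Step 2: Convert to probability
P(M|E) = Posterior odds / (1 + Posterior odds)
       = 15.24 / (1 + 15.24)
       = 15.24 / 16.24
       = 0.9384

The evidence increased P(M) from 0.7260 to 0.9384.


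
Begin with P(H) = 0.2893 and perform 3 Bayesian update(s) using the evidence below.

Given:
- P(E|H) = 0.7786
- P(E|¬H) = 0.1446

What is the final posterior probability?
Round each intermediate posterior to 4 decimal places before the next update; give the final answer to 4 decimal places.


Sequential Bayesian updating:

Initial prior: P(H) = 0.2893

Update 1:
  P(E) = 0.7786 × 0.2893 + 0.1446 × 0.7107 = 0.22524898 + 0.10276722 = 0.32801620
  P(H|E) = 0.22524898 / 0.32801620 = 0.6867

Update 2:
  P(E) = 0.7786 × 0.6867 + 0.1446 × 0.3133 = 0.53466462 + 0.04530318 = 0.57996780
  P(H|E) = 0.53466462 / 0.57996780 = 0.9219

Update 3:
  P(E) = 0.7786 × 0.9219 + 0.1446 × 0.0781 = 0.71779134 + 0.01129326 = 0.72908460
  P(H|E) = 0.71779134 / 0.72908460 = 0.9845

Final posterior: 0.9845


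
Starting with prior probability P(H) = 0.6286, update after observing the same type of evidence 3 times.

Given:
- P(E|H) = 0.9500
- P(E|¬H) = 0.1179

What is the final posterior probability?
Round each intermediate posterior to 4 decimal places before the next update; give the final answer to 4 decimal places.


Sequential Bayesian updating:

Initial prior: P(H) = 0.6286

Update 1:
  P(E) = 0.9500 × 0.6286 + 0.1179 × 0.3714 = 0.59717000 + 0.04378806 = 0.64095806
  P(H|E) = 0.59717000 / 0.64095806 = 0.9317

Update 2:
  P(E) = 0.9500 × 0.9317 + 0.1179 × 0.0683 = 0.88511500 + 0.00805257 = 0.89316757
  P(H|E) = 0.88511500 / 0.89316757 = 0.9910

Update 3:
  P(E) = 0.9500 × 0.9910 + 0.1179 × 0.0090 = 0.94145000 + 0.00106110 = 0.94251110
  P(H|E) = 0.94145000 / 0.94251110 = 0.9989

Final posterior: 0.9989


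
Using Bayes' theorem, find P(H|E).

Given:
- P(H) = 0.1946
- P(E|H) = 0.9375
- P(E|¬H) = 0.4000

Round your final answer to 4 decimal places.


Bayes' theorem: P(H|E) = P(E|H) × P(H) / P(E)

Step 1: Calculate P(E) using law of total probability
P(E) = P(E|H)P(H) + P(E|¬H)P(¬H)
     = 0.9375 × 0.1946 + 0.4000 × 0.8054
     = 0.18243750 + 0.32216000
     = 0.50459750

Step 2: Apply Bayes' theorem
P(H|E) = P(E|H) × P(H) / P(E)
       = 0.18243750 / 0.50459750
       = 0.3616


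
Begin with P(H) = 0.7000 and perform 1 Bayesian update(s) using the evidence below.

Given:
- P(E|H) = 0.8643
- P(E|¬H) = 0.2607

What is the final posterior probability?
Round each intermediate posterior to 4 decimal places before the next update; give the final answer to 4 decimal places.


Sequential Bayesian updating:

Initial prior: P(H) = 0.7000

Update 1:
  P(E) = 0.8643 × 0.7000 + 0.2607 × 0.3000 = 0.60501000 + 0.07821000 = 0.68322000
  P(H|E) = 0.60501000 / 0.68322000 = 0.8855

Final posterior: 0.8855


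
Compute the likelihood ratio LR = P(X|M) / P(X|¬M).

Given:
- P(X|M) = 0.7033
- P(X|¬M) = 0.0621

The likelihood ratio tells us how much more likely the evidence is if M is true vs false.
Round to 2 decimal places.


Likelihood Ratio (LR) = P(X|M) / P(X|¬M)

LR = 0.7033 / 0.0621
   = 11.33

The evidence is 11.33 times more likely if M is true than if M is false.
Since LR > 1, the evidence supports M over ¬M.


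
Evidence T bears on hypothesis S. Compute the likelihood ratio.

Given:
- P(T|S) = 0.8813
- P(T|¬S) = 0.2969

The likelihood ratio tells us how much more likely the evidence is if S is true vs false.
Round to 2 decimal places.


Likelihood Ratio (LR) = P(T|S) / P(T|¬S)

LR = 0.8813 / 0.2969
   = 2.97

The evidence is 2.97 times more likely if S is true than if S is false.
Since LR > 1, the evidence supports S over ¬S.


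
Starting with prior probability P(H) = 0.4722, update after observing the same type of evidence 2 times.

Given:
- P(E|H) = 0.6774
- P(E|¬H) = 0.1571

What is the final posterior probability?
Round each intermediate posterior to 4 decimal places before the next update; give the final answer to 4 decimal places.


Sequential Bayesian updating:

Initial prior: P(H) = 0.4722

Update 1:
  P(E) = 0.6774 × 0.4722 + 0.1571 × 0.5278 = 0.31986828 + 0.08291738 = 0.40278566
  P(H|E) = 0.31986828 / 0.40278566 = 0.7941

Update 2:
  P(E) = 0.6774 × 0.7941 + 0.1571 × 0.2059 = 0.53792334 + 0.03234689 = 0.57027023
  P(H|E) = 0.53792334 / 0.57027023 = 0.9433

Final posterior: 0.9433


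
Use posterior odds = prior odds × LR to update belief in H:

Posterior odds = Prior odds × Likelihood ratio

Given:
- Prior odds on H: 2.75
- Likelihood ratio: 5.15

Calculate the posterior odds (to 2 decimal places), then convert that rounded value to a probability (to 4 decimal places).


Step 1: Calculate posterior odds
Posterior odds = Prior odds × LR
               = 2.75 × 5.15
               = 14.16

Step 2: Convert to probability
P(H|E) = Posterior odds / (1 + Posterior odds)
       = 14.16 / (1 + 14.16)
       = 14.16 / 15.16
       = 0.9340

The evidence increased P(H) from 0.7333 to 0.9340.


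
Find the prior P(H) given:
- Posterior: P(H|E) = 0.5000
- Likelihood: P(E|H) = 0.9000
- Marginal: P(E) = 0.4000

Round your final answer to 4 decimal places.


From Bayes' theorem: P(H|E) = P(E|H) × P(H) / P(E)

Rearranging for P(H):
P(H) = P(H|E) × P(E) / P(E|H)
     = 0.5000 × 0.4000 / 0.9000
     = 0.20000000 / 0.9000
     = 0.2222


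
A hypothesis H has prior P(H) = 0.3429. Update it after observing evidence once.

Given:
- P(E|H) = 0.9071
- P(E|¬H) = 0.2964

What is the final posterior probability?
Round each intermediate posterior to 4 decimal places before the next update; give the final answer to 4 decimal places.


Sequential Bayesian updating:

Initial prior: P(H) = 0.3429

Update 1:
  P(E) = 0.9071 × 0.3429 + 0.2964 × 0.6571 = 0.31104459 + 0.19476444 = 0.50580903
  P(H|E) = 0.31104459 / 0.50580903 = 0.6149

Final posterior: 0.6149


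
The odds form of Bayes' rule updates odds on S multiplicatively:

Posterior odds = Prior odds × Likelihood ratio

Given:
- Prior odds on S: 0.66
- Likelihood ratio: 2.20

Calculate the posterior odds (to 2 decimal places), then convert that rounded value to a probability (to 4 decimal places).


Step 1: Calculate posterior odds
Posterior odds = Prior odds × LR
               = 0.66 × 2.20
               = 1.45

Step 2: Convert to probability
P(S|E) = Posterior odds / (1 + Posterior odds)
       = 1.45 / (1 + 1.45)
       = 1.45 / 2.45
       = 0.5918

The evidence increased P(S) from 0.3976 to 0.5918.


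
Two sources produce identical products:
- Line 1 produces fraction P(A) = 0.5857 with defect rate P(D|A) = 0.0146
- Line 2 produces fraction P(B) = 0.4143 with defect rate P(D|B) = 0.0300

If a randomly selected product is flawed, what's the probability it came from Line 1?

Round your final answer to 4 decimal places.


Let A = from Line 1, D = flawed

Given:
- P(A) = 0.5857, P(B) = 0.4143
- P(D|A) = 0.0146, P(D|B) = 0.0300

Step 1: Find P(D)
P(D) = P(D|A)P(A) + P(D|B)P(B)
     = 0.0146 × 0.5857 + 0.0300 × 0.4143
     = 0.00855122 + 0.01242900
     = 0.02098022

Step 2: Apply Bayes' theorem
P(A|D) = P(D|A)P(A) / P(D)
       = 0.00855122 / 0.02098022
       = 0.4076


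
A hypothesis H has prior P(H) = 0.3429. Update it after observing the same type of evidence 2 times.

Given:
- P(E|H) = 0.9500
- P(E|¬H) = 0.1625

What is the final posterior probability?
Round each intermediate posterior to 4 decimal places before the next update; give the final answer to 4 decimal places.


Sequential Bayesian updating:

Initial prior: P(H) = 0.3429

Update 1:
  P(E) = 0.9500 × 0.3429 + 0.1625 × 0.6571 = 0.32575500 + 0.10677875 = 0.43253375
  P(H|E) = 0.32575500 / 0.43253375 = 0.7531

Update 2:
  P(E) = 0.9500 × 0.7531 + 0.1625 × 0.2469 = 0.71544500 + 0.04012125 = 0.75556625
  P(H|E) = 0.71544500 / 0.75556625 = 0.9469

Final posterior: 0.9469


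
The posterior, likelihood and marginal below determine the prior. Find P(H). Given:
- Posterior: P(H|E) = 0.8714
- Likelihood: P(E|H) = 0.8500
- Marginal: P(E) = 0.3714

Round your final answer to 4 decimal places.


From Bayes' theorem: P(H|E) = P(E|H) × P(H) / P(E)

Rearranging for P(H):
P(H) = P(H|E) × P(E) / P(E|H)
     = 0.8714 × 0.3714 / 0.8500
     = 0.32363796 / 0.8500
     = 0.3808


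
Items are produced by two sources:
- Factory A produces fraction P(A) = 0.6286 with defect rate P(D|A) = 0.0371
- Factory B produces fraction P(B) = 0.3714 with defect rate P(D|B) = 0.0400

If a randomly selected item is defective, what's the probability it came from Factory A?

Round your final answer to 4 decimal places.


Let A = from Factory A, D = defective

Given:
- P(A) = 0.6286, P(B) = 0.3714
- P(D|A) = 0.0371, P(D|B) = 0.0400

Step 1: Find P(D)
P(D) = P(D|A)P(A) + P(D|B)P(B)
     = 0.0371 × 0.6286 + 0.0400 × 0.3714
     = 0.02332106 + 0.01485600
     = 0.03817706

Step 2: Apply Bayes' theorem
P(A|D) = P(D|A)P(A) / P(D)
       = 0.02332106 / 0.03817706
       = 0.6109


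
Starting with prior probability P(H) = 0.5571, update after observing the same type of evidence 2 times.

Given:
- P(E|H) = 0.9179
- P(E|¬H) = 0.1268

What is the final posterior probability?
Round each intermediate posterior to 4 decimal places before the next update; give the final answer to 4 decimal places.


Sequential Bayesian updating:

Initial prior: P(H) = 0.5571

Update 1:
  P(E) = 0.9179 × 0.5571 + 0.1268 × 0.4429 = 0.51136209 + 0.05615972 = 0.56752181
  P(H|E) = 0.51136209 / 0.56752181 = 0.9010

Update 2:
  P(E) = 0.9179 × 0.9010 + 0.1268 × 0.0990 = 0.82702790 + 0.01255320 = 0.83958110
  P(H|E) = 0.82702790 / 0.83958110 = 0.9850

Final posterior: 0.9850


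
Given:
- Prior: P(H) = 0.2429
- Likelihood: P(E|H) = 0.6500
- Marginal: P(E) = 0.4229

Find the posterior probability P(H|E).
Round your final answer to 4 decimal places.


Using Bayes' theorem:

P(H|E) = P(E|H) × P(H) / P(E)
       = 0.6500 × 0.2429 / 0.4229
       = 0.15788500 / 0.4229
       = 0.3733

The evidence strengthens our belief in H.
Prior: 0.2429 → Posterior: 0.3733


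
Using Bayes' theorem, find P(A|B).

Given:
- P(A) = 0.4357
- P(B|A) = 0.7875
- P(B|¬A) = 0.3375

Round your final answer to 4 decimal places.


Bayes' theorem: P(A|B) = P(B|A) × P(A) / P(B)

Step 1: Calculate P(B) using law of total probability
P(B) = P(B|A)P(A) + P(B|¬A)P(¬A)
     = 0.7875 × 0.4357 + 0.3375 × 0.5643
     = 0.34311375 + 0.19045125
     = 0.53356500

Step 2: Apply Bayes' theorem
P(A|B) = P(B|A) × P(A) / P(B)
       = 0.34311375 / 0.53356500
       = 0.6431


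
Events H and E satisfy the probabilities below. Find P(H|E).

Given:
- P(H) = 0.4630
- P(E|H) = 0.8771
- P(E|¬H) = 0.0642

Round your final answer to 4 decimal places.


Bayes' theorem: P(H|E) = P(E|H) × P(H) / P(E)

Step 1: Calculate P(E) using law of total probability
P(E) = P(E|H)P(H) + P(E|¬H)P(¬H)
     = 0.8771 × 0.4630 + 0.0642 × 0.5370
     = 0.40609730 + 0.03447540
     = 0.44057270

Step 2: Apply Bayes' theorem
P(H|E) = P(E|H) × P(H) / P(E)
       = 0.40609730 / 0.44057270
       = 0.9217


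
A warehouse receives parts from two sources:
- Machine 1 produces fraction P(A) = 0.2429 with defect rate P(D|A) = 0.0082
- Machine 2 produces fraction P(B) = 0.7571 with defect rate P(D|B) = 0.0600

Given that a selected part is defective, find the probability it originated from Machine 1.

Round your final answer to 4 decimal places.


Let A = from Machine 1, D = defective

Given:
- P(A) = 0.2429, P(B) = 0.7571
- P(D|A) = 0.0082, P(D|B) = 0.0600

Step 1: Find P(D)
P(D) = P(D|A)P(A) + P(D|B)P(B)
     = 0.0082 × 0.2429 + 0.0600 × 0.7571
     = 0.00199178 + 0.04542600
     = 0.04741778

Step 2: Apply Bayes' theorem
P(A|D) = P(D|A)P(A) / P(D)
       = 0.00199178 / 0.04741778
       = 0.0420


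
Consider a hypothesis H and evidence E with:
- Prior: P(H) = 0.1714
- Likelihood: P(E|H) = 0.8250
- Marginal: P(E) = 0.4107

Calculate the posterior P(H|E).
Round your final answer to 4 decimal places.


Using Bayes' theorem:

P(H|E) = P(E|H) × P(H) / P(E)
       = 0.8250 × 0.1714 / 0.4107
       = 0.14140500 / 0.4107
       = 0.3443

The evidence strengthens our belief in H.
Prior: 0.1714 → Posterior: 0.3443


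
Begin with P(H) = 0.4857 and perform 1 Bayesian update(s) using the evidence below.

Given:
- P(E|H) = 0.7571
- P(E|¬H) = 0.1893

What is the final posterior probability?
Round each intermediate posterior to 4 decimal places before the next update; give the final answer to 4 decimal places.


Sequential Bayesian updating:

Initial prior: P(H) = 0.4857

Update 1:
  P(E) = 0.7571 × 0.4857 + 0.1893 × 0.5143 = 0.36772347 + 0.09735699 = 0.46508046
  P(H|E) = 0.36772347 / 0.46508046 = 0.7907

Final posterior: 0.7907


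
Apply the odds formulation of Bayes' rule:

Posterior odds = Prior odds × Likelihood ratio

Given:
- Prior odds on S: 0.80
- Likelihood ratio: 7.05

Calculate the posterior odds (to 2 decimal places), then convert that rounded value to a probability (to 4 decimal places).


Step 1: Calculate posterior odds
Posterior odds = Prior odds × LR
               = 0.80 × 7.05
               = 5.64

Step 2: Convert to probability
P(S|E) = Posterior odds / (1 + Posterior odds)
       = 5.64 / (1 + 5.64)
       = 5.64 / 6.64
       = 0.8494

The evidence increased P(S) from 0.4444 to 0.8494.


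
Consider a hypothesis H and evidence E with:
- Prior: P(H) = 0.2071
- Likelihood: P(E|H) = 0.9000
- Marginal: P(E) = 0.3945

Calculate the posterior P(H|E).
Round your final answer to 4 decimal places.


Using Bayes' theorem:

P(H|E) = P(E|H) × P(H) / P(E)
       = 0.9000 × 0.2071 / 0.3945
       = 0.18639000 / 0.3945
       = 0.4725

The evidence strengthens our belief in H.
Prior: 0.2071 → Posterior: 0.4725


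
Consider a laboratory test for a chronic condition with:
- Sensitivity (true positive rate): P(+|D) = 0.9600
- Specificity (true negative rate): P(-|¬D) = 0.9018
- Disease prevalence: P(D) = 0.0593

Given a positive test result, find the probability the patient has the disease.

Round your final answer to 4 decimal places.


Let D = has disease, + = positive test

Given:
- P(D) = 0.0593 (prevalence)
- P(+|D) = 0.9600 (sensitivity)
- P(-|¬D) = 0.9018 (specificity)
- P(+|¬D) = 0.0982 (false positive rate = 1 - specificity)

Step 1: Find P(+)
P(+) = P(+|D)P(D) + P(+|¬D)P(¬D)
     = 0.9600 × 0.0593 + 0.0982 × 0.9407
     = 0.05692800 + 0.09237674
     = 0.14930474

Step 2: Apply Bayes' theorem for P(D|+)
P(D|+) = P(+|D)P(D) / P(+)
       = 0.05692800 / 0.14930474
       = 0.3813


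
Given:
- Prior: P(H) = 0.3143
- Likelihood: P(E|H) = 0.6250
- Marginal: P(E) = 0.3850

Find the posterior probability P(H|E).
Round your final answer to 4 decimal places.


Using Bayes' theorem:

P(H|E) = P(E|H) × P(H) / P(E)
       = 0.6250 × 0.3143 / 0.3850
       = 0.19643750 / 0.3850
       = 0.5102

The evidence strengthens our belief in H.
Prior: 0.3143 → Posterior: 0.5102


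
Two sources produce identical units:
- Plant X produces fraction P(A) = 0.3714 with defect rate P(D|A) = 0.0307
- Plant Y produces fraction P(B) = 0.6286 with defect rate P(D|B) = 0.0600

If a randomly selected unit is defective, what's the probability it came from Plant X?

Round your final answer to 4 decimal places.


Let A = from Plant X, D = defective

Given:
- P(A) = 0.3714, P(B) = 0.6286
- P(D|A) = 0.0307, P(D|B) = 0.0600

Step 1: Find P(D)
P(D) = P(D|A)P(A) + P(D|B)P(B)
     = 0.0307 × 0.3714 + 0.0600 × 0.6286
     = 0.01140198 + 0.03771600
     = 0.04911798

Step 2: Apply Bayes' theorem
P(A|D) = P(D|A)P(A) / P(D)
       = 0.01140198 / 0.04911798
       = 0.2321


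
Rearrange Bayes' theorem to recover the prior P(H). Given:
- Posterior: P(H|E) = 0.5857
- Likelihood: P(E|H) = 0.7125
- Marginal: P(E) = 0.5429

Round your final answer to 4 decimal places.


From Bayes' theorem: P(H|E) = P(E|H) × P(H) / P(E)

Rearranging for P(H):
P(H) = P(H|E) × P(E) / P(E|H)
     = 0.5857 × 0.5429 / 0.7125
     = 0.31797653 / 0.7125
     = 0.4463


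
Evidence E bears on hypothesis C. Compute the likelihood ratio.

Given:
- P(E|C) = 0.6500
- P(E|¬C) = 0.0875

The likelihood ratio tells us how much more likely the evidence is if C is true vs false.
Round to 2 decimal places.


Likelihood Ratio (LR) = P(E|C) / P(E|¬C)

LR = 0.6500 / 0.0875
   = 7.43

The evidence is 7.43 times more likely if C is true than if C is false.
Since LR > 1, the evidence supports C over ¬C.


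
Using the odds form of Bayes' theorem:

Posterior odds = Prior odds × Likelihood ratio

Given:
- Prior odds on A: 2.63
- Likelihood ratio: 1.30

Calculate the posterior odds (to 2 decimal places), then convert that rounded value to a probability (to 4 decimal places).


Step 1: Calculate posterior odds
Posterior odds = Prior odds × LR
               = 2.63 × 1.30
               = 3.42

Step 2: Convert to probability
P(A|E) = Posterior odds / (1 + Posterior odds)
       = 3.42 / (1 + 3.42)
       = 3.42 / 4.42
       = 0.7738

The evidence increased P(A) from 0.7245 to 0.7738.


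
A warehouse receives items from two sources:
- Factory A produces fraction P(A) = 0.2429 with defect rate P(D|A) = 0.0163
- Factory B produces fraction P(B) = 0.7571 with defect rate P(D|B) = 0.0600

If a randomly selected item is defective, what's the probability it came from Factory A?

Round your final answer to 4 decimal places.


Let A = from Factory A, D = defective

Given:
- P(A) = 0.2429, P(B) = 0.7571
- P(D|A) = 0.0163, P(D|B) = 0.0600

Step 1: Find P(D)
P(D) = P(D|A)P(A) + P(D|B)P(B)
     = 0.0163 × 0.2429 + 0.0600 × 0.7571
     = 0.00395927 + 0.04542600
     = 0.04938527

Step 2: Apply Bayes' theorem
P(A|D) = P(D|A)P(A) / P(D)
       = 0.00395927 / 0.04938527
       = 0.0802


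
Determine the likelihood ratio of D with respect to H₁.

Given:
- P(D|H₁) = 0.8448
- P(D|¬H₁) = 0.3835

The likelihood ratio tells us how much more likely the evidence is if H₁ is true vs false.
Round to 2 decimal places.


Likelihood Ratio (LR) = P(D|H₁) / P(D|¬H₁)

LR = 0.8448 / 0.3835
   = 2.20

The evidence is 2.20 times more likely if H₁ is true than if H₁ is false.
Since LR > 1, the evidence supports H₁ over ¬H₁.


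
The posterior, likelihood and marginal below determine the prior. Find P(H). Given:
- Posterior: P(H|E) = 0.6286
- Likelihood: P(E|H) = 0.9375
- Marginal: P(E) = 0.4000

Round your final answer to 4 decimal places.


From Bayes' theorem: P(H|E) = P(E|H) × P(H) / P(E)

Rearranging for P(H):
P(H) = P(H|E) × P(E) / P(E|H)
     = 0.6286 × 0.4000 / 0.9375
     = 0.25144000 / 0.9375
     = 0.2682


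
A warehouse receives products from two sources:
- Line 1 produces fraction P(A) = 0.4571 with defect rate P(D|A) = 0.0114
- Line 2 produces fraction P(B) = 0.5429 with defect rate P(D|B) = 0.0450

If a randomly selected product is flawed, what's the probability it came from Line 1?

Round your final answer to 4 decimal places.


Let A = from Line 1, D = flawed

Given:
- P(A) = 0.4571, P(B) = 0.5429
- P(D|A) = 0.0114, P(D|B) = 0.0450

Step 1: Find P(D)
P(D) = P(D|A)P(A) + P(D|B)P(B)
     = 0.0114 × 0.4571 + 0.0450 × 0.5429
     = 0.00521094 + 0.02443050
     = 0.02964144

Step 2: Apply Bayes' theorem
P(A|D) = P(D|A)P(A) / P(D)
       = 0.00521094 / 0.02964144
       = 0.1758


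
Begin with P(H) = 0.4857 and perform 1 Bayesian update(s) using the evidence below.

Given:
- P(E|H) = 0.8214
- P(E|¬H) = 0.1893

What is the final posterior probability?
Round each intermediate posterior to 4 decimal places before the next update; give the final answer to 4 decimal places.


Sequential Bayesian updating:

Initial prior: P(H) = 0.4857

Update 1:
  P(E) = 0.8214 × 0.4857 + 0.1893 × 0.5143 = 0.39895398 + 0.09735699 = 0.49631097
  P(H|E) = 0.39895398 / 0.49631097 = 0.8038

Final posterior: 0.8038


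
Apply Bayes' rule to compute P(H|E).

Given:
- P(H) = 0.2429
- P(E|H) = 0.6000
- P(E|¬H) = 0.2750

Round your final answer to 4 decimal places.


Bayes' theorem: P(H|E) = P(E|H) × P(H) / P(E)

Step 1: Calculate P(E) using law of total probability
P(E) = P(E|H)P(H) + P(E|¬H)P(¬H)
     = 0.6000 × 0.2429 + 0.2750 × 0.7571
     = 0.14574000 + 0.20820250
     = 0.35394250

Step 2: Apply Bayes' theorem
P(H|E) = P(E|H) × P(H) / P(E)
       = 0.14574000 / 0.35394250
       = 0.4118


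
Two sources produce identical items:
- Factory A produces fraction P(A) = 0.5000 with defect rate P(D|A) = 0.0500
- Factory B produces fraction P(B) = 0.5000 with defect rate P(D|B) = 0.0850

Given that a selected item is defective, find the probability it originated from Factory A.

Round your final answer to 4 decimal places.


Let A = from Factory A, D = defective

Given:
- P(A) = 0.5000, P(B) = 0.5000
- P(D|A) = 0.0500, P(D|B) = 0.0850

Step 1: Find P(D)
P(D) = P(D|A)P(A) + P(D|B)P(B)
     = 0.0500 × 0.5000 + 0.0850 × 0.5000
     = 0.02500000 + 0.04250000
     = 0.06750000

Step 2: Apply Bayes' theorem
P(A|D) = P(D|A)P(A) / P(D)
       = 0.02500000 / 0.06750000
       = 0.3704


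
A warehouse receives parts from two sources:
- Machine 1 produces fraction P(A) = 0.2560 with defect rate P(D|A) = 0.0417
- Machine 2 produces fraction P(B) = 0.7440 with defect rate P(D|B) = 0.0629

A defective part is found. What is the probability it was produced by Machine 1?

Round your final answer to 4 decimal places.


Let A = from Machine 1, D = defective

Given:
- P(A) = 0.2560, P(B) = 0.7440
- P(D|A) = 0.0417, P(D|B) = 0.0629

Step 1: Find P(D)
P(D) = P(D|A)P(A) + P(D|B)P(B)
     = 0.0417 × 0.2560 + 0.0629 × 0.7440
     = 0.01067520 + 0.04679760
     = 0.05747280

Step 2: Apply Bayes' theorem
P(A|D) = P(D|A)P(A) / P(D)
       = 0.01067520 / 0.05747280
       = 0.1857


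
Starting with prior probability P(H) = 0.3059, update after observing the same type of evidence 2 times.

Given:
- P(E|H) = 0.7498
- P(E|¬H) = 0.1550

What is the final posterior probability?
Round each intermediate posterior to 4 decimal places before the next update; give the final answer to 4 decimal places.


Sequential Bayesian updating:

Initial prior: P(H) = 0.3059

Update 1:
  P(E) = 0.7498 × 0.3059 + 0.1550 × 0.6941 = 0.22936382 + 0.10758550 = 0.33694932
  P(H|E) = 0.22936382 / 0.33694932 = 0.6807

Update 2:
  P(E) = 0.7498 × 0.6807 + 0.1550 × 0.3193 = 0.51038886 + 0.04949150 = 0.55988036
  P(H|E) = 0.51038886 / 0.55988036 = 0.9116

Final posterior: 0.9116


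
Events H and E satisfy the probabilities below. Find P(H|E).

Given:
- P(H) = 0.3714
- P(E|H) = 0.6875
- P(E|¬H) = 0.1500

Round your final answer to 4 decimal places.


Bayes' theorem: P(H|E) = P(E|H) × P(H) / P(E)

Step 1: Calculate P(E) using law of total probability
P(E) = P(E|H)P(H) + P(E|¬H)P(¬H)
     = 0.6875 × 0.3714 + 0.1500 × 0.6286
     = 0.25533750 + 0.09429000
     = 0.34962750

Step 2: Apply Bayes' theorem
P(H|E) = P(E|H) × P(H) / P(E)
       = 0.25533750 / 0.34962750
       = 0.7303


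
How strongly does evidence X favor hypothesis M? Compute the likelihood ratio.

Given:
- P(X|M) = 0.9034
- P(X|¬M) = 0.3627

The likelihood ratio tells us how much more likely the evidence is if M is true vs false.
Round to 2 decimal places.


Likelihood Ratio (LR) = P(X|M) / P(X|¬M)

LR = 0.9034 / 0.3627
   = 2.49

The evidence is 2.49 times more likely if M is true than if M is false.
Because LR exceeds 1, X is evidence for M.


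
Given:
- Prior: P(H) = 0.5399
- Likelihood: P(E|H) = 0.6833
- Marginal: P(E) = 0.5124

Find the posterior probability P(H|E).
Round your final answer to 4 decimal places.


Using Bayes' theorem:

P(H|E) = P(E|H) × P(H) / P(E)
       = 0.6833 × 0.5399 / 0.5124
       = 0.36891367 / 0.5124
       = 0.7200

The evidence strengthens our belief in H.
Prior: 0.5399 → Posterior: 0.7200


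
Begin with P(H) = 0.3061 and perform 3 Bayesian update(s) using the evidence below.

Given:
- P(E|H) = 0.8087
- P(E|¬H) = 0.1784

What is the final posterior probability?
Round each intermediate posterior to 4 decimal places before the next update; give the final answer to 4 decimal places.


Sequential Bayesian updating:

Initial prior: P(H) = 0.3061

Update 1:
  P(E) = 0.8087 × 0.3061 + 0.1784 × 0.6939 = 0.24754307 + 0.12379176 = 0.37133483
  P(H|E) = 0.24754307 / 0.37133483 = 0.6666

Update 2:
  P(E) = 0.8087 × 0.6666 + 0.1784 × 0.3334 = 0.53907942 + 0.05947856 = 0.59855798
  P(H|E) = 0.53907942 / 0.59855798 = 0.9006

Update 3:
  P(E) = 0.8087 × 0.9006 + 0.1784 × 0.0994 = 0.72831522 + 0.01773296 = 0.74604818
  P(H|E) = 0.72831522 / 0.74604818 = 0.9762

Final posterior: 0.9762


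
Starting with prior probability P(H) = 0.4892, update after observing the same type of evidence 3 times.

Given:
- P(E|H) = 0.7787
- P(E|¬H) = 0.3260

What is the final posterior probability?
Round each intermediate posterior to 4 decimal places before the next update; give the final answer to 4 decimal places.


Sequential Bayesian updating:

Initial prior: P(H) = 0.4892

Update 1:
  P(E) = 0.7787 × 0.4892 + 0.3260 × 0.5108 = 0.38094004 + 0.16652080 = 0.54746084
  P(H|E) = 0.38094004 / 0.54746084 = 0.6958

Update 2:
  P(E) = 0.7787 × 0.6958 + 0.3260 × 0.3042 = 0.54181946 + 0.09916920 = 0.64098866
  P(H|E) = 0.54181946 / 0.64098866 = 0.8453

Update 3:
  P(E) = 0.7787 × 0.8453 + 0.3260 × 0.1547 = 0.65823511 + 0.05043220 = 0.70866731
  P(H|E) = 0.65823511 / 0.70866731 = 0.9288

Final posterior: 0.9288


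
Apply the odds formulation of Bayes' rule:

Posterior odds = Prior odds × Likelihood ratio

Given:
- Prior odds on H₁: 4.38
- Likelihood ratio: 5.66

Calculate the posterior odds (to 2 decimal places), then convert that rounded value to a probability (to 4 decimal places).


Step 1: Calculate posterior odds
Posterior odds = Prior odds × LR
               = 4.38 × 5.66
               = 24.79

Step 2: Convert to probability
P(H₁|E) = Posterior odds / (1 + Posterior odds)
       = 24.79 / (1 + 24.79)
       = 24.79 / 25.79
       = 0.9612

The evidence increased P(H₁) from 0.8141 to 0.9612.


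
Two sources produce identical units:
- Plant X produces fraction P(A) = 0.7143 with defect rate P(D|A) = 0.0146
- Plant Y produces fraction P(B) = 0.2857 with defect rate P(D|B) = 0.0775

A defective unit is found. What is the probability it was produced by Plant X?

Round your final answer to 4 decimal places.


Let A = from Plant X, D = defective

Given:
- P(A) = 0.7143, P(B) = 0.2857
- P(D|A) = 0.0146, P(D|B) = 0.0775

Step 1: Find P(D)
P(D) = P(D|A)P(A) + P(D|B)P(B)
     = 0.0146 × 0.7143 + 0.0775 × 0.2857
     = 0.01042878 + 0.02214175
     = 0.03257053

Step 2: Apply Bayes' theorem
P(A|D) = P(D|A)P(A) / P(D)
       = 0.01042878 / 0.03257053
       = 0.3202


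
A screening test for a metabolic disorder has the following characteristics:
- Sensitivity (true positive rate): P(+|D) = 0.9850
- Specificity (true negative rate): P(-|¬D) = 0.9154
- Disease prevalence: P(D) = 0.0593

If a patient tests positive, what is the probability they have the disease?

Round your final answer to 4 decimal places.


Let D = has disease, + = positive test

Given:
- P(D) = 0.0593 (prevalence)
- P(+|D) = 0.9850 (sensitivity)
- P(-|¬D) = 0.9154 (specificity)
- P(+|¬D) = 0.0846 (false positive rate = 1 - specificity)

Step 1: Find P(+)
P(+) = P(+|D)P(D) + P(+|¬D)P(¬D)
     = 0.9850 × 0.0593 + 0.0846 × 0.9407
     = 0.05841050 + 0.07958322
     = 0.13799372

Step 2: Apply Bayes' theorem for P(D|+)
P(D|+) = P(+|D)P(D) / P(+)
       = 0.05841050 / 0.13799372
       = 0.4233


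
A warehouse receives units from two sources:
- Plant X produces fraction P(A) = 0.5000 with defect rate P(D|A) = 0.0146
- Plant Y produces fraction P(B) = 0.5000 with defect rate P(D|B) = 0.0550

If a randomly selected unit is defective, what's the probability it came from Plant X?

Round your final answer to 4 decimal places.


Let A = from Plant X, D = defective

Given:
- P(A) = 0.5000, P(B) = 0.5000
- P(D|A) = 0.0146, P(D|B) = 0.0550

Step 1: Find P(D)
P(D) = P(D|A)P(A) + P(D|B)P(B)
     = 0.0146 × 0.5000 + 0.0550 × 0.5000
     = 0.00730000 + 0.02750000
     = 0.03480000

Step 2: Apply Bayes' theorem
P(A|D) = P(D|A)P(A) / P(D)
       = 0.00730000 / 0.03480000
       = 0.2098


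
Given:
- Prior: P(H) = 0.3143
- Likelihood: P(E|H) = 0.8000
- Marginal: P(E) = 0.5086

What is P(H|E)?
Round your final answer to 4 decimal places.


Using Bayes' theorem:

P(H|E) = P(E|H) × P(H) / P(E)
       = 0.8000 × 0.3143 / 0.5086
       = 0.25144000 / 0.5086
       = 0.4944

The evidence strengthens our belief in H.
Prior: 0.3143 → Posterior: 0.4944


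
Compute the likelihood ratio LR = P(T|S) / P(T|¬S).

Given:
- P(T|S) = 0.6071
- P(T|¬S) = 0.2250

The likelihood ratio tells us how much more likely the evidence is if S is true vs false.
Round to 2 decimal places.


Likelihood Ratio (LR) = P(T|S) / P(T|¬S)

LR = 0.6071 / 0.2250
   = 2.70

The evidence is 2.70 times more likely if S is true than if S is false.
LR > 1, so observing T raises the odds in favor of S.


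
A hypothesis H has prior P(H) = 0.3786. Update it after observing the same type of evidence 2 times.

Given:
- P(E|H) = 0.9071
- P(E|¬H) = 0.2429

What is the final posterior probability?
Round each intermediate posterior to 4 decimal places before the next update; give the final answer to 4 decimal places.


Sequential Bayesian updating:

Initial prior: P(H) = 0.3786

Update 1:
  P(E) = 0.9071 × 0.3786 + 0.2429 × 0.6214 = 0.34342806 + 0.15093806 = 0.49436612
  P(H|E) = 0.34342806 / 0.49436612 = 0.6947

Update 2:
  P(E) = 0.9071 × 0.6947 + 0.2429 × 0.3053 = 0.63016237 + 0.07415737 = 0.70431974
  P(H|E) = 0.63016237 / 0.70431974 = 0.8947

Final posterior: 0.8947


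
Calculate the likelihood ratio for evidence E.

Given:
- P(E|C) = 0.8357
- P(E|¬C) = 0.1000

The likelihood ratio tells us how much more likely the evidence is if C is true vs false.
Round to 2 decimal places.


Likelihood Ratio (LR) = P(E|C) / P(E|¬C)

LR = 0.8357 / 0.1000
   = 8.36

The evidence is 8.36 times more likely if C is true than if C is false.
Since LR > 1, the evidence supports C over ¬C.


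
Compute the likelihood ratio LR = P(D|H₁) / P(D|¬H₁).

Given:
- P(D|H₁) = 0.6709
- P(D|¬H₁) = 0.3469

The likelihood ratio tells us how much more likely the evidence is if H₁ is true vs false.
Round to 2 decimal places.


Likelihood Ratio (LR) = P(D|H₁) / P(D|¬H₁)

LR = 0.6709 / 0.3469
   = 1.93

The evidence is 1.93 times more likely if H₁ is true than if H₁ is false.
Because LR exceeds 1, D is evidence for H₁.


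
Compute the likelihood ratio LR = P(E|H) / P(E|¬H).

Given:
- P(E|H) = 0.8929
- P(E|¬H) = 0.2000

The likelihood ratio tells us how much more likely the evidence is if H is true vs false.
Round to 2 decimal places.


Likelihood Ratio (LR) = P(E|H) / P(E|¬H)

LR = 0.8929 / 0.2000
   = 4.46

The evidence is 4.46 times more likely if H is true than if H is false.
Since LR > 1, the evidence supports H over ¬H.


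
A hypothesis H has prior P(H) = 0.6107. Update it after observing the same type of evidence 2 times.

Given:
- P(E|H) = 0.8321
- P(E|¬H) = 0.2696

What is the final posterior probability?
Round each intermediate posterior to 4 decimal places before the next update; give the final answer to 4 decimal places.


Sequential Bayesian updating:

Initial prior: P(H) = 0.6107

Update 1:
  P(E) = 0.8321 × 0.6107 + 0.2696 × 0.3893 = 0.50816347 + 0.10495528 = 0.61311875
  P(H|E) = 0.50816347 / 0.61311875 = 0.8288

Update 2:
  P(E) = 0.8321 × 0.8288 + 0.2696 × 0.1712 = 0.68964448 + 0.04615552 = 0.73580000
  P(H|E) = 0.68964448 / 0.73580000 = 0.9373

Final posterior: 0.9373


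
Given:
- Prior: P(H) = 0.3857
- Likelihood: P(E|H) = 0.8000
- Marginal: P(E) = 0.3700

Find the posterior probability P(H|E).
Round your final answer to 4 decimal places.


Using Bayes' theorem:

P(H|E) = P(E|H) × P(H) / P(E)
       = 0.8000 × 0.3857 / 0.3700
       = 0.30856000 / 0.3700
       = 0.8339

The evidence strengthens our belief in H.
Prior: 0.3857 → Posterior: 0.8339


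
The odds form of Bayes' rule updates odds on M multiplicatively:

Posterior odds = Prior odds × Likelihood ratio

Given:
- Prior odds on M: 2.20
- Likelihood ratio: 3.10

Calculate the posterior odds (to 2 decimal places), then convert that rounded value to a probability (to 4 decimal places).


Step 1: Calculate posterior odds
Posterior odds = Prior odds × LR
               = 2.20 × 3.10
               = 6.82

Step 2: Convert to probability
P(M|E) = Posterior odds / (1 + Posterior odds)
       = 6.82 / (1 + 6.82)
       = 6.82 / 7.82
       = 0.8721

The evidence increased P(M) from 0.6875 to 0.8721.


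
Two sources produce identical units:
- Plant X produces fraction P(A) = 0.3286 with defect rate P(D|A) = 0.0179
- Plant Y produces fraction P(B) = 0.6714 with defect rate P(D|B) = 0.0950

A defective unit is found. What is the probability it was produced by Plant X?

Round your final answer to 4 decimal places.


Let A = from Plant X, D = defective

Given:
- P(A) = 0.3286, P(B) = 0.6714
- P(D|A) = 0.0179, P(D|B) = 0.0950

Step 1: Find P(D)
P(D) = P(D|A)P(A) + P(D|B)P(B)
     = 0.0179 × 0.3286 + 0.0950 × 0.6714
     = 0.00588194 + 0.06378300
     = 0.06966494

Step 2: Apply Bayes' theorem
P(A|D) = P(D|A)P(A) / P(D)
       = 0.00588194 / 0.06966494
       = 0.0844


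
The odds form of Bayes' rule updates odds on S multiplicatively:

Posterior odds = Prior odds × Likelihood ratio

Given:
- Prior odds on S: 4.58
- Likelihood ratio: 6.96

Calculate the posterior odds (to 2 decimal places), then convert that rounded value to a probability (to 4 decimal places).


Step 1: Calculate posterior odds
Posterior odds = Prior odds × LR
               = 4.58 × 6.96
               = 31.88

Step 2: Convert to probability
P(S|E) = Posterior odds / (1 + Posterior odds)
       = 31.88 / (1 + 31.88)
       = 31.88 / 32.88
       = 0.9696

The evidence increased P(S) from 0.8208 to 0.9696.


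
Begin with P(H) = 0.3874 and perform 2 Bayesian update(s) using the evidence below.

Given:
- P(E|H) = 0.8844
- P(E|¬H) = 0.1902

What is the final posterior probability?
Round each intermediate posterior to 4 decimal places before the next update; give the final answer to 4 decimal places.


Sequential Bayesian updating:

Initial prior: P(H) = 0.3874

Update 1:
  P(E) = 0.8844 × 0.3874 + 0.1902 × 0.6126 = 0.34261656 + 0.11651652 = 0.45913308
  P(H|E) = 0.34261656 / 0.45913308 = 0.7462

Update 2:
  P(E) = 0.8844 × 0.7462 + 0.1902 × 0.2538 = 0.65993928 + 0.04827276 = 0.70821204
  P(H|E) = 0.65993928 / 0.70821204 = 0.9318

Final posterior: 0.9318


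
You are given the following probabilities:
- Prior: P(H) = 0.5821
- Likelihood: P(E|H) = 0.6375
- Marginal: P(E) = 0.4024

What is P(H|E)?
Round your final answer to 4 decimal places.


Using Bayes' theorem:

P(H|E) = P(E|H) × P(H) / P(E)
       = 0.6375 × 0.5821 / 0.4024
       = 0.37108875 / 0.4024
       = 0.9222

The evidence strengthens our belief in H.
Prior: 0.5821 → Posterior: 0.9222
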